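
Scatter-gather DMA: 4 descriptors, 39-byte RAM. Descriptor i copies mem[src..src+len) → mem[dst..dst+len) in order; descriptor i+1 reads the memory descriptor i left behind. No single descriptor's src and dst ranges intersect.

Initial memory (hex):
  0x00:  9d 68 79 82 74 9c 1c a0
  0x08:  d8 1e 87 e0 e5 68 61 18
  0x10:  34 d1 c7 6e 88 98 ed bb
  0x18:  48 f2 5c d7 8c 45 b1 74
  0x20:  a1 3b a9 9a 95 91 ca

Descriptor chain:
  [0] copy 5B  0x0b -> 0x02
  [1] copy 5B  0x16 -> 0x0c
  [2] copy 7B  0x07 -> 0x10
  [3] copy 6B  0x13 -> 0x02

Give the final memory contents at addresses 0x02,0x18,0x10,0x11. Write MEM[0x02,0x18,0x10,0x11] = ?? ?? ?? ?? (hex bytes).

MEM[0x02,0x18,0x10,0x11] = 87 48 a0 d8

#0 dst[0x02+5] := {0xe0,0xe5,0x68,0x61,0x18}
#1 dst[0x0c+5] := {0xed,0xbb,0x48,0xf2,0x5c}
#2 dst[0x10+7] := {0xa0,0xd8,0x1e,0x87,0xe0,0xed,0xbb}
#3 dst[0x02+6] := {0x87,0xe0,0xed,0xbb,0xbb,0x48}
query mem[0x02]=0x87, mem[0x18]=0x48, mem[0x10]=0xa0, mem[0x11]=0xd8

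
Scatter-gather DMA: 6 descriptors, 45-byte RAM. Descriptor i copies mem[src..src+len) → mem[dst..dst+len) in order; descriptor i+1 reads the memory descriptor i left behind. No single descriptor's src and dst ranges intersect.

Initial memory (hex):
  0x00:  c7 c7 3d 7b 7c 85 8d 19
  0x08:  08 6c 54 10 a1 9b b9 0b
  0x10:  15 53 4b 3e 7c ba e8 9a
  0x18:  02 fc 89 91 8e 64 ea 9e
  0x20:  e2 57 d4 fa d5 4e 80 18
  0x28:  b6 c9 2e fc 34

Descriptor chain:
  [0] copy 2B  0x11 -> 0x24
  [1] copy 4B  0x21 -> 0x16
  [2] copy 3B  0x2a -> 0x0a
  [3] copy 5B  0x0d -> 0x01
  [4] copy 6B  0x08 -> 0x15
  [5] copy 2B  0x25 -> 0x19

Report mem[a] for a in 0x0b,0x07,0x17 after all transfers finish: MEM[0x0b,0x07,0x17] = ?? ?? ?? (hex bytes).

MEM[0x0b,0x07,0x17] = fc 19 2e

D0: mem[0x24..0x25] <- [53 4b]
D1: mem[0x16..0x19] <- [57 d4 fa 53]
D2: mem[0x0a..0x0c] <- [2e fc 34]
D3: mem[0x01..0x05] <- [9b b9 0b 15 53]
D4: mem[0x15..0x1a] <- [08 6c 2e fc 34 9b]
D5: mem[0x19..0x1a] <- [4b 80]
query mem[0x0b]=0xfc, mem[0x07]=0x19, mem[0x17]=0x2e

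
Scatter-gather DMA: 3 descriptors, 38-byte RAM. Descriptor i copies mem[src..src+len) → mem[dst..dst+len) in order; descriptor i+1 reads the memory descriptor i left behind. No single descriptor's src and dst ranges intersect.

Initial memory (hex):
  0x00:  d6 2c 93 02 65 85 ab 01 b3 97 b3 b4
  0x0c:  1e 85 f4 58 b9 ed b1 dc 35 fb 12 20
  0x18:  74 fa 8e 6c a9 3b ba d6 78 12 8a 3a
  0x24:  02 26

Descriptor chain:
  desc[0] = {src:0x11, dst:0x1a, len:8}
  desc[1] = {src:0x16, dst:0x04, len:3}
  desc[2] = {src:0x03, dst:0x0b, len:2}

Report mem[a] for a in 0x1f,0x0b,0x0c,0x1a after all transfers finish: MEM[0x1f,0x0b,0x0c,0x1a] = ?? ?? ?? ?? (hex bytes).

  after D0: wrote 8B at 0x1a = edb1dc35fb122074
  after D1: wrote 3B at 0x04 = 122074
  after D2: wrote 2B at 0x0b = 0212
query mem[0x1f]=0x12, mem[0x0b]=0x02, mem[0x0c]=0x12, mem[0x1a]=0xed

MEM[0x1f,0x0b,0x0c,0x1a] = 12 02 12 ed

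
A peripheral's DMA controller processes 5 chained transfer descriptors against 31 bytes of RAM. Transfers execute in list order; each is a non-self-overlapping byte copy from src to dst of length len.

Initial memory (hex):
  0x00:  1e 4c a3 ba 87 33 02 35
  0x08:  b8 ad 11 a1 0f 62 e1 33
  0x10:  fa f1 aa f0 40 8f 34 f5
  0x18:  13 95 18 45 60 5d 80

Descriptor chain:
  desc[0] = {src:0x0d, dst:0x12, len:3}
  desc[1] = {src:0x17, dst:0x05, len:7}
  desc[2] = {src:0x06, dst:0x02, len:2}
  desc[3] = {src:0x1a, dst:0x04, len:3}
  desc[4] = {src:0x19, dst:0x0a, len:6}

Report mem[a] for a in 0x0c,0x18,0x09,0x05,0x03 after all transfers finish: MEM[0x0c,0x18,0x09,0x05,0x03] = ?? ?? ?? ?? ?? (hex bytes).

MEM[0x0c,0x18,0x09,0x05,0x03] = 45 13 45 45 95

#0 dst[0x12+3] := {0x62,0xe1,0x33}
#1 dst[0x05+7] := {0xf5,0x13,0x95,0x18,0x45,0x60,0x5d}
#2 dst[0x02+2] := {0x13,0x95}
#3 dst[0x04+3] := {0x18,0x45,0x60}
#4 dst[0x0a+6] := {0x95,0x18,0x45,0x60,0x5d,0x80}
query mem[0x0c]=0x45, mem[0x18]=0x13, mem[0x09]=0x45, mem[0x05]=0x45, mem[0x03]=0x95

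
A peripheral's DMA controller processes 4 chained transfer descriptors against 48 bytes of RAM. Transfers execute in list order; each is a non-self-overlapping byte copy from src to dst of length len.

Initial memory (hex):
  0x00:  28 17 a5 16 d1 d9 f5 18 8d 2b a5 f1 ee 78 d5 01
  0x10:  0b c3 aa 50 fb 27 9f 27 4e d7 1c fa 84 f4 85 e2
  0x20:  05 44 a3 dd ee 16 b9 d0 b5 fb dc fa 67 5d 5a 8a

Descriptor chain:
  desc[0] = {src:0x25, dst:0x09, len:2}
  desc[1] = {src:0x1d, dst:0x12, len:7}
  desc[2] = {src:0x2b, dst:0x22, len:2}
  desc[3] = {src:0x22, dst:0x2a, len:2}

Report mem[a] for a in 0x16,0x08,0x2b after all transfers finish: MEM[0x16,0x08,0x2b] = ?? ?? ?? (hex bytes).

[0] 0x25->0x09 len=2 : 16 b9
[1] 0x1d->0x12 len=7 : f4 85 e2 05 44 a3 dd
[2] 0x2b->0x22 len=2 : fa 67
[3] 0x22->0x2a len=2 : fa 67
query mem[0x16]=0x44, mem[0x08]=0x8d, mem[0x2b]=0x67

MEM[0x16,0x08,0x2b] = 44 8d 67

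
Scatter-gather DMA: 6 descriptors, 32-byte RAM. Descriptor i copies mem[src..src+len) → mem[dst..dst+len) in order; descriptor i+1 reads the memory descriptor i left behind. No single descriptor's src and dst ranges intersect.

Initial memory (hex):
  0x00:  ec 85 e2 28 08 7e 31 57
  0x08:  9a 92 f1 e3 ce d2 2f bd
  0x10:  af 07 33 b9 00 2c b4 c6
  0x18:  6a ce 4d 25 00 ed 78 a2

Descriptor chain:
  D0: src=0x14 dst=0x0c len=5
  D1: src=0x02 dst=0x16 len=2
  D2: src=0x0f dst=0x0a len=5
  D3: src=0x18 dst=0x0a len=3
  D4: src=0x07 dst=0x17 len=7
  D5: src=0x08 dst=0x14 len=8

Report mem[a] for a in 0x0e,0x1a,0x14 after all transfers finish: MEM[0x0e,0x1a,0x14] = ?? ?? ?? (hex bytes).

MEM[0x0e,0x1a,0x14] = b9 b9 9a

D0: mem[0x0c..0x10] <- [00 2c b4 c6 6a]
D1: mem[0x16..0x17] <- [e2 28]
D2: mem[0x0a..0x0e] <- [c6 6a 07 33 b9]
D3: mem[0x0a..0x0c] <- [6a ce 4d]
D4: mem[0x17..0x1d] <- [57 9a 92 6a ce 4d 33]
D5: mem[0x14..0x1b] <- [9a 92 6a ce 4d 33 b9 c6]
query mem[0x0e]=0xb9, mem[0x1a]=0xb9, mem[0x14]=0x9a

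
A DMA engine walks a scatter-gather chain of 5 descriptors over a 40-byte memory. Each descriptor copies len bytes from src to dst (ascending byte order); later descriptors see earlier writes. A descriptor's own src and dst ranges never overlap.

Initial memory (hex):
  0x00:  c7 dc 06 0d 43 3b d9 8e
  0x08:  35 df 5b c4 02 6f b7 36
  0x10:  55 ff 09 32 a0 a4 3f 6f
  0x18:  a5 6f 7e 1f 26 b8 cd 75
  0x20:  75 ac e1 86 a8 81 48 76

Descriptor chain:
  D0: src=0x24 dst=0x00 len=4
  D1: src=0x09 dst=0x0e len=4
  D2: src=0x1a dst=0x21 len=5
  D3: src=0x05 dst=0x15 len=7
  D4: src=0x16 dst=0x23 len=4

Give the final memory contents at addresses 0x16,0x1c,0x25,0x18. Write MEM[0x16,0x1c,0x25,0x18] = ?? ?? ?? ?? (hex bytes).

  after D0: wrote 4B at 0x00 = a8814876
  after D1: wrote 4B at 0x0e = df5bc402
  after D2: wrote 5B at 0x21 = 7e1f26b8cd
  after D3: wrote 7B at 0x15 = 3bd98e35df5bc4
  after D4: wrote 4B at 0x23 = d98e35df
query mem[0x16]=0xd9, mem[0x1c]=0x26, mem[0x25]=0x35, mem[0x18]=0x35

MEM[0x16,0x1c,0x25,0x18] = d9 26 35 35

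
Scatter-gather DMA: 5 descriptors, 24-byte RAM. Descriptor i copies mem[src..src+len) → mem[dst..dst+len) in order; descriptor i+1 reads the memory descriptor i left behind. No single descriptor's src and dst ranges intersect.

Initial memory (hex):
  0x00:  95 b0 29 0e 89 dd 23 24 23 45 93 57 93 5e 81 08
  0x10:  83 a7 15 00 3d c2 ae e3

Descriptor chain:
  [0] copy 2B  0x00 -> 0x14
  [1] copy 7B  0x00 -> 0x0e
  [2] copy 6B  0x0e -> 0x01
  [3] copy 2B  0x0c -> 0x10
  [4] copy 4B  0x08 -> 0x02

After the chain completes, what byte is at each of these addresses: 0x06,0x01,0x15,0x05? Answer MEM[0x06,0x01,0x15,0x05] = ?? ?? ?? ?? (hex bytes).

  after D0: wrote 2B at 0x14 = 95b0
  after D1: wrote 7B at 0x0e = 95b0290e89dd23
  after D2: wrote 6B at 0x01 = 95b0290e89dd
  after D3: wrote 2B at 0x10 = 935e
  after D4: wrote 4B at 0x02 = 23459357
query mem[0x06]=0xdd, mem[0x01]=0x95, mem[0x15]=0xb0, mem[0x05]=0x57

MEM[0x06,0x01,0x15,0x05] = dd 95 b0 57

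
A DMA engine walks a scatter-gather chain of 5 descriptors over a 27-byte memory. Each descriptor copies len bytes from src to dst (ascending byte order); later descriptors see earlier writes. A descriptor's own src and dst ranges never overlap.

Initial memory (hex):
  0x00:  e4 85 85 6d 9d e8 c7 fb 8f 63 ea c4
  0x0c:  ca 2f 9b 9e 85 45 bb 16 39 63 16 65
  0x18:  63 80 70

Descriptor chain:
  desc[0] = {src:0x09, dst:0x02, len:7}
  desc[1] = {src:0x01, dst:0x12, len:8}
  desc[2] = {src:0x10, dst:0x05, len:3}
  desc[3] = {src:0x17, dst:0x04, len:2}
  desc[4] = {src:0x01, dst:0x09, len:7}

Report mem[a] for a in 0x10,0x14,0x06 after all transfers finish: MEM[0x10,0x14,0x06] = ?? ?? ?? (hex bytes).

MEM[0x10,0x14,0x06] = 85 ea 45

[0] 0x09->0x02 len=7 : 63 ea c4 ca 2f 9b 9e
[1] 0x01->0x12 len=8 : 85 63 ea c4 ca 2f 9b 9e
[2] 0x10->0x05 len=3 : 85 45 85
[3] 0x17->0x04 len=2 : 2f 9b
[4] 0x01->0x09 len=7 : 85 63 ea 2f 9b 45 85
query mem[0x10]=0x85, mem[0x14]=0xea, mem[0x06]=0x45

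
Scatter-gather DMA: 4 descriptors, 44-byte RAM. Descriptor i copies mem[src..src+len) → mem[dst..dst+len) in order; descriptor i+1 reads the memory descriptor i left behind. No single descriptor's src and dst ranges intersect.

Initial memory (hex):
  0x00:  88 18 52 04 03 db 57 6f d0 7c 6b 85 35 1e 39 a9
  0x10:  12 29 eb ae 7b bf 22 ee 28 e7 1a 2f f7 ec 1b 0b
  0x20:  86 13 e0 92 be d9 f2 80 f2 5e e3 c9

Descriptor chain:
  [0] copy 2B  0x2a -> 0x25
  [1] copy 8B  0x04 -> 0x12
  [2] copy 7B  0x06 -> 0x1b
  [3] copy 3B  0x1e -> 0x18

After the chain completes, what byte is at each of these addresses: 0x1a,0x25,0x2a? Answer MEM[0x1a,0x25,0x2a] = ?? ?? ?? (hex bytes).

MEM[0x1a,0x25,0x2a] = 85 e3 e3

[0] 0x2a->0x25 len=2 : e3 c9
[1] 0x04->0x12 len=8 : 03 db 57 6f d0 7c 6b 85
[2] 0x06->0x1b len=7 : 57 6f d0 7c 6b 85 35
[3] 0x1e->0x18 len=3 : 7c 6b 85
query mem[0x1a]=0x85, mem[0x25]=0xe3, mem[0x2a]=0xe3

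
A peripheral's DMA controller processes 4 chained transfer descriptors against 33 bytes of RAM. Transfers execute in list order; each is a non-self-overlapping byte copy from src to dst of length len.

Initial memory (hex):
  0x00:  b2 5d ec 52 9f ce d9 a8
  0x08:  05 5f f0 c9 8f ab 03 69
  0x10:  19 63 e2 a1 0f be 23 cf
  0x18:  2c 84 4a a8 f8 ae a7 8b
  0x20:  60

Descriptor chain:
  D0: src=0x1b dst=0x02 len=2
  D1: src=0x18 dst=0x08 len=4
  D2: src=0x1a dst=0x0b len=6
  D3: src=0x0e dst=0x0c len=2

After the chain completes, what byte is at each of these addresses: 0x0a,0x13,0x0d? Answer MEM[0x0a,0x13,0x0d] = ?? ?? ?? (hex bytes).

MEM[0x0a,0x13,0x0d] = 4a a1 a7

[0] 0x1b->0x02 len=2 : a8 f8
[1] 0x18->0x08 len=4 : 2c 84 4a a8
[2] 0x1a->0x0b len=6 : 4a a8 f8 ae a7 8b
[3] 0x0e->0x0c len=2 : ae a7
query mem[0x0a]=0x4a, mem[0x13]=0xa1, mem[0x0d]=0xa7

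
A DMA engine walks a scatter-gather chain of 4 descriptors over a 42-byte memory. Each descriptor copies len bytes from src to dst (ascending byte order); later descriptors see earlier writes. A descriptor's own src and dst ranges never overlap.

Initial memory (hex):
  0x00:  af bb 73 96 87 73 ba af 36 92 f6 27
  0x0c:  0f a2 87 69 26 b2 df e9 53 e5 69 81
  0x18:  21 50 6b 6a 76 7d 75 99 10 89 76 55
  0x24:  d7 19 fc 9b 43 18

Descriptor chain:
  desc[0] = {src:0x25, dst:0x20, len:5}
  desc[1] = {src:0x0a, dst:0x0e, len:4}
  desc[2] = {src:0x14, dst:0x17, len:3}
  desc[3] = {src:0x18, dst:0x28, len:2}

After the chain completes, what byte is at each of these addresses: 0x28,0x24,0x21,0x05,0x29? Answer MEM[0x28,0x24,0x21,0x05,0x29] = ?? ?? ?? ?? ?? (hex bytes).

MEM[0x28,0x24,0x21,0x05,0x29] = e5 18 fc 73 69

[0] 0x25->0x20 len=5 : 19 fc 9b 43 18
[1] 0x0a->0x0e len=4 : f6 27 0f a2
[2] 0x14->0x17 len=3 : 53 e5 69
[3] 0x18->0x28 len=2 : e5 69
query mem[0x28]=0xe5, mem[0x24]=0x18, mem[0x21]=0xfc, mem[0x05]=0x73, mem[0x29]=0x69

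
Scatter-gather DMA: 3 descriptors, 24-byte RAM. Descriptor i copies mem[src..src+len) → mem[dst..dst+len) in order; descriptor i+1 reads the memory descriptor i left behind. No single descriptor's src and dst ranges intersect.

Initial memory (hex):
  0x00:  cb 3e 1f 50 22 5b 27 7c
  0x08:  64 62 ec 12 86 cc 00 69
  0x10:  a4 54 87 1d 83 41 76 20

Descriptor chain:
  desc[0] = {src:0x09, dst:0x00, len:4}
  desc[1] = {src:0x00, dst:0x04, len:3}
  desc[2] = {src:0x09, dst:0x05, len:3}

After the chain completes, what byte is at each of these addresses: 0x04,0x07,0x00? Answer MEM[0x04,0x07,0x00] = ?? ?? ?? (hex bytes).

MEM[0x04,0x07,0x00] = 62 12 62

  after D0: wrote 4B at 0x00 = 62ec1286
  after D1: wrote 3B at 0x04 = 62ec12
  after D2: wrote 3B at 0x05 = 62ec12
query mem[0x04]=0x62, mem[0x07]=0x12, mem[0x00]=0x62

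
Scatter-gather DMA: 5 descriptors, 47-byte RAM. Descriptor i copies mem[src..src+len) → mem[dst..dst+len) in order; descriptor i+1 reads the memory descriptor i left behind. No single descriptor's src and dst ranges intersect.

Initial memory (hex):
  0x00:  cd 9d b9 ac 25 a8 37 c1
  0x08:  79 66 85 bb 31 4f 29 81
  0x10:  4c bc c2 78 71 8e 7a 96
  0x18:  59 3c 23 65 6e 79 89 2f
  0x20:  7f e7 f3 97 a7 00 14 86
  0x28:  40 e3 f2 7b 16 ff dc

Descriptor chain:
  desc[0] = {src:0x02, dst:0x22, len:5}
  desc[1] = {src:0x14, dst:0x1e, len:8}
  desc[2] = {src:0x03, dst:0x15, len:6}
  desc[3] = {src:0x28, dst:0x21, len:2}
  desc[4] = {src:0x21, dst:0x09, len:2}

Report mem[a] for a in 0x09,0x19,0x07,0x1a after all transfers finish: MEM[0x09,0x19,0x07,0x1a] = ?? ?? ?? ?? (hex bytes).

MEM[0x09,0x19,0x07,0x1a] = 40 c1 c1 79

#0 dst[0x22+5] := {0xb9,0xac,0x25,0xa8,0x37}
#1 dst[0x1e+8] := {0x71,0x8e,0x7a,0x96,0x59,0x3c,0x23,0x65}
#2 dst[0x15+6] := {0xac,0x25,0xa8,0x37,0xc1,0x79}
#3 dst[0x21+2] := {0x40,0xe3}
#4 dst[0x09+2] := {0x40,0xe3}
query mem[0x09]=0x40, mem[0x19]=0xc1, mem[0x07]=0xc1, mem[0x1a]=0x79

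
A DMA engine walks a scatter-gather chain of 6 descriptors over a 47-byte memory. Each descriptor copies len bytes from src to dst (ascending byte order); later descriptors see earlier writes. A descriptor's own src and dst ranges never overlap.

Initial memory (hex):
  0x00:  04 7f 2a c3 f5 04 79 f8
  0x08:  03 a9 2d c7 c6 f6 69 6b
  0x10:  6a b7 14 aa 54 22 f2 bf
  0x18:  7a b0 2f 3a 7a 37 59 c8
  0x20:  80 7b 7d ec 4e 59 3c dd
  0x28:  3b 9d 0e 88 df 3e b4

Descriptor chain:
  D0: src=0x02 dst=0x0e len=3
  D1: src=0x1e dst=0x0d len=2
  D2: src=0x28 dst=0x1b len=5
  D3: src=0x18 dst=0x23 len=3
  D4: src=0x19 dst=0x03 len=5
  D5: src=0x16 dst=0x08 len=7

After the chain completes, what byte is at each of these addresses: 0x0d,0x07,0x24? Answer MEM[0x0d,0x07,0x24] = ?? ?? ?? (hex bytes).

D0: mem[0x0e..0x10] <- [2a c3 f5]
D1: mem[0x0d..0x0e] <- [59 c8]
D2: mem[0x1b..0x1f] <- [3b 9d 0e 88 df]
D3: mem[0x23..0x25] <- [7a b0 2f]
D4: mem[0x03..0x07] <- [b0 2f 3b 9d 0e]
D5: mem[0x08..0x0e] <- [f2 bf 7a b0 2f 3b 9d]
query mem[0x0d]=0x3b, mem[0x07]=0x0e, mem[0x24]=0xb0

MEM[0x0d,0x07,0x24] = 3b 0e b0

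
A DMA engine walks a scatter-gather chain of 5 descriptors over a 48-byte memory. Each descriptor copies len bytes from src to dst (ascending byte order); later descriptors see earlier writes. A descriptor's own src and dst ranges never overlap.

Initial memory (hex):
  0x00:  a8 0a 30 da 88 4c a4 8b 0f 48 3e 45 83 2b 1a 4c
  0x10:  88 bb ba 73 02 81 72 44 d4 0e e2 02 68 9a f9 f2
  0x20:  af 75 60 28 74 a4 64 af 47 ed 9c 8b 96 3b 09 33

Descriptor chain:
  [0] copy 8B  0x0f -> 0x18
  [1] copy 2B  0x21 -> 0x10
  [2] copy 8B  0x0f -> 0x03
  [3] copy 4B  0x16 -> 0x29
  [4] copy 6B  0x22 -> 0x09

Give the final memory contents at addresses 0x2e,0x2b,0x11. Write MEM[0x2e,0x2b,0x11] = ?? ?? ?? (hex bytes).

D0: mem[0x18..0x1f] <- [4c 88 bb ba 73 02 81 72]
D1: mem[0x10..0x11] <- [75 60]
D2: mem[0x03..0x0a] <- [4c 75 60 ba 73 02 81 72]
D3: mem[0x29..0x2c] <- [72 44 4c 88]
D4: mem[0x09..0x0e] <- [60 28 74 a4 64 af]
query mem[0x2e]=0x09, mem[0x2b]=0x4c, mem[0x11]=0x60

MEM[0x2e,0x2b,0x11] = 09 4c 60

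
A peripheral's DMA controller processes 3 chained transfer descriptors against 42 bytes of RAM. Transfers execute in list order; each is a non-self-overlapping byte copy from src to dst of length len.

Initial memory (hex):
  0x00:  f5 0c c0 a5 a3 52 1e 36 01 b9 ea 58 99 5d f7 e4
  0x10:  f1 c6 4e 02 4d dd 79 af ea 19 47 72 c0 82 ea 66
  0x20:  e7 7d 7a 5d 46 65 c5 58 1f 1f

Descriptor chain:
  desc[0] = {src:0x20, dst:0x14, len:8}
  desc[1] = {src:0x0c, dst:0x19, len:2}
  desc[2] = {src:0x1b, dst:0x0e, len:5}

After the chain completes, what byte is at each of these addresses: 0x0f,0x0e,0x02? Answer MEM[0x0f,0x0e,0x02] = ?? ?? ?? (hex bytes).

[0] 0x20->0x14 len=8 : e7 7d 7a 5d 46 65 c5 58
[1] 0x0c->0x19 len=2 : 99 5d
[2] 0x1b->0x0e len=5 : 58 c0 82 ea 66
query mem[0x0f]=0xc0, mem[0x0e]=0x58, mem[0x02]=0xc0

MEM[0x0f,0x0e,0x02] = c0 58 c0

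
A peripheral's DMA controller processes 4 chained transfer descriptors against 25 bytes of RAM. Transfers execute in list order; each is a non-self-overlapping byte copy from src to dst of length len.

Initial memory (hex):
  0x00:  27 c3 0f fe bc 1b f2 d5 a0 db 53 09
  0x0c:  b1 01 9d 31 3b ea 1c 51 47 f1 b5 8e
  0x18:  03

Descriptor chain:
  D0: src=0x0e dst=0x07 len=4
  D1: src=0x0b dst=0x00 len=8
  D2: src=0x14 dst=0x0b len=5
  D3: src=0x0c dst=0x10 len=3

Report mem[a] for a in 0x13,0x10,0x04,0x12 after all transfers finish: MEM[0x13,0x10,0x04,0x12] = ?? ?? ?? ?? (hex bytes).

[0] 0x0e->0x07 len=4 : 9d 31 3b ea
[1] 0x0b->0x00 len=8 : 09 b1 01 9d 31 3b ea 1c
[2] 0x14->0x0b len=5 : 47 f1 b5 8e 03
[3] 0x0c->0x10 len=3 : f1 b5 8e
query mem[0x13]=0x51, mem[0x10]=0xf1, mem[0x04]=0x31, mem[0x12]=0x8e

MEM[0x13,0x10,0x04,0x12] = 51 f1 31 8e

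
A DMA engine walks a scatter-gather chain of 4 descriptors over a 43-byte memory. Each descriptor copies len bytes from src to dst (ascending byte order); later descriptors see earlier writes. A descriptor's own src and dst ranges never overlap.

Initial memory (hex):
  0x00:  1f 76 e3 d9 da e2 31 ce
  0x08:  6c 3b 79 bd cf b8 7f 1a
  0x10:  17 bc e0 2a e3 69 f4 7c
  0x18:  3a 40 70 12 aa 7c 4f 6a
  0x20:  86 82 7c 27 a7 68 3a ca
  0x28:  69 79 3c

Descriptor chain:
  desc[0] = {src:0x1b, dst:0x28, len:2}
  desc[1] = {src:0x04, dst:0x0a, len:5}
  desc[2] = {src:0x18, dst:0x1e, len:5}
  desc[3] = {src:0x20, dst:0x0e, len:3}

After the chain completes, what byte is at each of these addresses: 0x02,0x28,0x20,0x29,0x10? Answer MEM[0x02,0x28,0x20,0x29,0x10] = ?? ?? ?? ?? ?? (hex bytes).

MEM[0x02,0x28,0x20,0x29,0x10] = e3 12 70 aa aa

  after D0: wrote 2B at 0x28 = 12aa
  after D1: wrote 5B at 0x0a = dae231ce6c
  after D2: wrote 5B at 0x1e = 3a407012aa
  after D3: wrote 3B at 0x0e = 7012aa
query mem[0x02]=0xe3, mem[0x28]=0x12, mem[0x20]=0x70, mem[0x29]=0xaa, mem[0x10]=0xaa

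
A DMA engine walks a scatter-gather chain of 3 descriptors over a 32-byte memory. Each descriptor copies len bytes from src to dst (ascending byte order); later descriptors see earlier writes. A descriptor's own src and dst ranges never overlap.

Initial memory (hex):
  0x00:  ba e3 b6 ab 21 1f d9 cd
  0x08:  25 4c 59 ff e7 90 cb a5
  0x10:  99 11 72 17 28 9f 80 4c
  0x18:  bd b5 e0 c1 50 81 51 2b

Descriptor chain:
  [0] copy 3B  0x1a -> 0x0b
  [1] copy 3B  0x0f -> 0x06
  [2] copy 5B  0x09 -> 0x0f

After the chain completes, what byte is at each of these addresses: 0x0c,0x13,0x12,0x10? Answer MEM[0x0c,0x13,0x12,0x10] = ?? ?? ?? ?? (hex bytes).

D0: mem[0x0b..0x0d] <- [e0 c1 50]
D1: mem[0x06..0x08] <- [a5 99 11]
D2: mem[0x0f..0x13] <- [4c 59 e0 c1 50]
query mem[0x0c]=0xc1, mem[0x13]=0x50, mem[0x12]=0xc1, mem[0x10]=0x59

MEM[0x0c,0x13,0x12,0x10] = c1 50 c1 59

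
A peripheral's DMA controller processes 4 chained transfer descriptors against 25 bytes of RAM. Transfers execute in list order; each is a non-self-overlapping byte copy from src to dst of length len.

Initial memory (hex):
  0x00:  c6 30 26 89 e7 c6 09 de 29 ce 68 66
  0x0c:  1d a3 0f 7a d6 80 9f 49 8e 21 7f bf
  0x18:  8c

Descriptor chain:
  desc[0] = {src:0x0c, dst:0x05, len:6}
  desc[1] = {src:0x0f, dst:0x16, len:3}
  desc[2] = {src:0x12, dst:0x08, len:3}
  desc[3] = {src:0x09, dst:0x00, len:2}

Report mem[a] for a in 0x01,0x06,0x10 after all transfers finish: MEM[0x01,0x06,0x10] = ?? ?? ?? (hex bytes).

MEM[0x01,0x06,0x10] = 8e a3 d6

D0: mem[0x05..0x0a] <- [1d a3 0f 7a d6 80]
D1: mem[0x16..0x18] <- [7a d6 80]
D2: mem[0x08..0x0a] <- [9f 49 8e]
D3: mem[0x00..0x01] <- [49 8e]
query mem[0x01]=0x8e, mem[0x06]=0xa3, mem[0x10]=0xd6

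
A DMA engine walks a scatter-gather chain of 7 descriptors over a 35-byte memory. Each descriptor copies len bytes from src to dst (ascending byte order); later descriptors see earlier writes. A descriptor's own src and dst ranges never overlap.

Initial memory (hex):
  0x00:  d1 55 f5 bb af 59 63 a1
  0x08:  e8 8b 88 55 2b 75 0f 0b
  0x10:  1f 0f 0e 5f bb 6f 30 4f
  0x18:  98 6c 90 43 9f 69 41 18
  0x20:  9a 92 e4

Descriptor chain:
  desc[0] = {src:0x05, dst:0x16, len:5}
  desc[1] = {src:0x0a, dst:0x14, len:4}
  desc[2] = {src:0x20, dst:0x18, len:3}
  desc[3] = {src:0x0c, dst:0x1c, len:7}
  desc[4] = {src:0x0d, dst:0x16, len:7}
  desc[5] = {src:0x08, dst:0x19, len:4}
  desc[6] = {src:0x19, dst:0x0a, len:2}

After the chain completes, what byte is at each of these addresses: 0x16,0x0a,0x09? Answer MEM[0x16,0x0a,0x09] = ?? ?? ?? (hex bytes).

[0] 0x05->0x16 len=5 : 59 63 a1 e8 8b
[1] 0x0a->0x14 len=4 : 88 55 2b 75
[2] 0x20->0x18 len=3 : 9a 92 e4
[3] 0x0c->0x1c len=7 : 2b 75 0f 0b 1f 0f 0e
[4] 0x0d->0x16 len=7 : 75 0f 0b 1f 0f 0e 5f
[5] 0x08->0x19 len=4 : e8 8b 88 55
[6] 0x19->0x0a len=2 : e8 8b
query mem[0x16]=0x75, mem[0x0a]=0xe8, mem[0x09]=0x8b

MEM[0x16,0x0a,0x09] = 75 e8 8b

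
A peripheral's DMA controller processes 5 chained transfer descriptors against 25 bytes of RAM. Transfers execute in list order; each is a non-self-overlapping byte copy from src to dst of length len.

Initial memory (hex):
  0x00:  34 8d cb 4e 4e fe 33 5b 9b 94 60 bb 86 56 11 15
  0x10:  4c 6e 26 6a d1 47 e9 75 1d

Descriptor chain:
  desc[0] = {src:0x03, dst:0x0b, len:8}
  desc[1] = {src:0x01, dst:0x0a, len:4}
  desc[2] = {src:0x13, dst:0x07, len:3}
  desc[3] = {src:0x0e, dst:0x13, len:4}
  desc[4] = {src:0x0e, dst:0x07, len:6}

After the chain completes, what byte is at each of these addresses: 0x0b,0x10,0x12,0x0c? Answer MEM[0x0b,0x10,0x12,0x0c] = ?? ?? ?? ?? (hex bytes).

  after D0: wrote 8B at 0x0b = 4e4efe335b9b9460
  after D1: wrote 4B at 0x0a = 8dcb4e4e
  after D2: wrote 3B at 0x07 = 6ad147
  after D3: wrote 4B at 0x13 = 335b9b94
  after D4: wrote 6B at 0x07 = 335b9b946033
query mem[0x0b]=0x60, mem[0x10]=0x9b, mem[0x12]=0x60, mem[0x0c]=0x33

MEM[0x0b,0x10,0x12,0x0c] = 60 9b 60 33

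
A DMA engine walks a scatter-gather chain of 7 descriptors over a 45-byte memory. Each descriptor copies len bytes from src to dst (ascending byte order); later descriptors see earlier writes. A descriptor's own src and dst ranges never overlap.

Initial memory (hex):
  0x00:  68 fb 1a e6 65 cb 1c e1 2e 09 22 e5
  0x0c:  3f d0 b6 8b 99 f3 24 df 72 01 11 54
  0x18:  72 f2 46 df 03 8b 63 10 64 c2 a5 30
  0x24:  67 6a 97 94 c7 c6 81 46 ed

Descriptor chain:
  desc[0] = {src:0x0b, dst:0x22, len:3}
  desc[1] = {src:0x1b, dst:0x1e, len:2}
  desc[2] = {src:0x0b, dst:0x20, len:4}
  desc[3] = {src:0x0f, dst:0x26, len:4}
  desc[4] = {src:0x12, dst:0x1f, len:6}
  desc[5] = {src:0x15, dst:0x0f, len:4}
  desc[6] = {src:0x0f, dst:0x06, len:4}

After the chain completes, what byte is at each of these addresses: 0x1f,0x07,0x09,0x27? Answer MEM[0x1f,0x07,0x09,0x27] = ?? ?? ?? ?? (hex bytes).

  after D0: wrote 3B at 0x22 = e53fd0
  after D1: wrote 2B at 0x1e = df03
  after D2: wrote 4B at 0x20 = e53fd0b6
  after D3: wrote 4B at 0x26 = 8b99f324
  after D4: wrote 6B at 0x1f = 24df72011154
  after D5: wrote 4B at 0x0f = 01115472
  after D6: wrote 4B at 0x06 = 01115472
query mem[0x1f]=0x24, mem[0x07]=0x11, mem[0x09]=0x72, mem[0x27]=0x99

MEM[0x1f,0x07,0x09,0x27] = 24 11 72 99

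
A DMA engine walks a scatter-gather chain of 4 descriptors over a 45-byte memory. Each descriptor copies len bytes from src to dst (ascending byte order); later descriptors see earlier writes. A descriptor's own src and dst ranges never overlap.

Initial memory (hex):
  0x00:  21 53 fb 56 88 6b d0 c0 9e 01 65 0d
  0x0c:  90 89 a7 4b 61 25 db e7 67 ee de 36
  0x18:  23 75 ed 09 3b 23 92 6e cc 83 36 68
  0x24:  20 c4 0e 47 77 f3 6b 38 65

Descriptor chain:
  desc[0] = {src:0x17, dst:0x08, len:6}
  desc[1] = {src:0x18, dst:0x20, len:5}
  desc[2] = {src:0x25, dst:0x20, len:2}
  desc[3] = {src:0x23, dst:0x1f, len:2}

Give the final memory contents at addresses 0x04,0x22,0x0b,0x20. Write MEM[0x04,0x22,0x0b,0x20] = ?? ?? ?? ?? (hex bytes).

#0 dst[0x08+6] := {0x36,0x23,0x75,0xed,0x09,0x3b}
#1 dst[0x20+5] := {0x23,0x75,0xed,0x09,0x3b}
#2 dst[0x20+2] := {0xc4,0x0e}
#3 dst[0x1f+2] := {0x09,0x3b}
query mem[0x04]=0x88, mem[0x22]=0xed, mem[0x0b]=0xed, mem[0x20]=0x3b

MEM[0x04,0x22,0x0b,0x20] = 88 ed ed 3b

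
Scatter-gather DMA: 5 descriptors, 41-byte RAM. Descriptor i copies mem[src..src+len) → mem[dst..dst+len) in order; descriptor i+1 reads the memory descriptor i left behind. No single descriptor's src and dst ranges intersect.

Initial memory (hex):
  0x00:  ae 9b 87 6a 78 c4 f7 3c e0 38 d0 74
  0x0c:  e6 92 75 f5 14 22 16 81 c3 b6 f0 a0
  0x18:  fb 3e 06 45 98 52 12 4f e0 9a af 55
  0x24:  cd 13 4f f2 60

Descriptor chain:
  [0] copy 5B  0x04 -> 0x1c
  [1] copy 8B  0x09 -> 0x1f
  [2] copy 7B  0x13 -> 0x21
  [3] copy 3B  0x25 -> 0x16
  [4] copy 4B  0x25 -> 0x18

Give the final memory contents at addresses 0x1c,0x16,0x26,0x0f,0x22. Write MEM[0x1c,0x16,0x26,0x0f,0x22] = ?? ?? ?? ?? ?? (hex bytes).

MEM[0x1c,0x16,0x26,0x0f,0x22] = 78 a0 fb f5 c3

#0 dst[0x1c+5] := {0x78,0xc4,0xf7,0x3c,0xe0}
#1 dst[0x1f+8] := {0x38,0xd0,0x74,0xe6,0x92,0x75,0xf5,0x14}
#2 dst[0x21+7] := {0x81,0xc3,0xb6,0xf0,0xa0,0xfb,0x3e}
#3 dst[0x16+3] := {0xa0,0xfb,0x3e}
#4 dst[0x18+4] := {0xa0,0xfb,0x3e,0x60}
query mem[0x1c]=0x78, mem[0x16]=0xa0, mem[0x26]=0xfb, mem[0x0f]=0xf5, mem[0x22]=0xc3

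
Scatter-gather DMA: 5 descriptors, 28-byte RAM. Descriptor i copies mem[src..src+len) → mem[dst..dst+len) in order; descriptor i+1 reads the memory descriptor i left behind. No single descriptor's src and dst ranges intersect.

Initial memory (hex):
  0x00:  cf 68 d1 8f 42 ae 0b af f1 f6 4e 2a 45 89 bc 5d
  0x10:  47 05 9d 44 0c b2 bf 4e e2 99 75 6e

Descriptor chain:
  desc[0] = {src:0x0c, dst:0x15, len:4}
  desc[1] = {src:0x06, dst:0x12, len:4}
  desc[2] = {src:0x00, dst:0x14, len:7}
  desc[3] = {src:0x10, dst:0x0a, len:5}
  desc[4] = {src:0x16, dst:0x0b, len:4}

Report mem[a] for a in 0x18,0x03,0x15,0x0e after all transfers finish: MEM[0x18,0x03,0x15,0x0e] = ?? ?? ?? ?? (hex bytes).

  after D0: wrote 4B at 0x15 = 4589bc5d
  after D1: wrote 4B at 0x12 = 0baff1f6
  after D2: wrote 7B at 0x14 = cf68d18f42ae0b
  after D3: wrote 5B at 0x0a = 47050bafcf
  after D4: wrote 4B at 0x0b = d18f42ae
query mem[0x18]=0x42, mem[0x03]=0x8f, mem[0x15]=0x68, mem[0x0e]=0xae

MEM[0x18,0x03,0x15,0x0e] = 42 8f 68 ae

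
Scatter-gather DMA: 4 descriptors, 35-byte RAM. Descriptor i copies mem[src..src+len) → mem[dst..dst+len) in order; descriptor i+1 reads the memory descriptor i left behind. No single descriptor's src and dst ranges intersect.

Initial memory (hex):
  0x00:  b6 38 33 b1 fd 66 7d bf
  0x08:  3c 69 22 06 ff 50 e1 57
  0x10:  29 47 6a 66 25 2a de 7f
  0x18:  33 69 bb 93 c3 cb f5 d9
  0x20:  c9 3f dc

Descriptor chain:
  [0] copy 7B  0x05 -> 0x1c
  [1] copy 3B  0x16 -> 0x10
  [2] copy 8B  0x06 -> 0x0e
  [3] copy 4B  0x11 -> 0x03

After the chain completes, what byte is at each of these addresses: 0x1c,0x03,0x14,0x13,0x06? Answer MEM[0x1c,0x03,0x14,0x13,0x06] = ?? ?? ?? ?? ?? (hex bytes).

MEM[0x1c,0x03,0x14,0x13,0x06] = 66 69 ff 06 ff

  after D0: wrote 7B at 0x1c = 667dbf3c692206
  after D1: wrote 3B at 0x10 = de7f33
  after D2: wrote 8B at 0x0e = 7dbf3c692206ff50
  after D3: wrote 4B at 0x03 = 692206ff
query mem[0x1c]=0x66, mem[0x03]=0x69, mem[0x14]=0xff, mem[0x13]=0x06, mem[0x06]=0xff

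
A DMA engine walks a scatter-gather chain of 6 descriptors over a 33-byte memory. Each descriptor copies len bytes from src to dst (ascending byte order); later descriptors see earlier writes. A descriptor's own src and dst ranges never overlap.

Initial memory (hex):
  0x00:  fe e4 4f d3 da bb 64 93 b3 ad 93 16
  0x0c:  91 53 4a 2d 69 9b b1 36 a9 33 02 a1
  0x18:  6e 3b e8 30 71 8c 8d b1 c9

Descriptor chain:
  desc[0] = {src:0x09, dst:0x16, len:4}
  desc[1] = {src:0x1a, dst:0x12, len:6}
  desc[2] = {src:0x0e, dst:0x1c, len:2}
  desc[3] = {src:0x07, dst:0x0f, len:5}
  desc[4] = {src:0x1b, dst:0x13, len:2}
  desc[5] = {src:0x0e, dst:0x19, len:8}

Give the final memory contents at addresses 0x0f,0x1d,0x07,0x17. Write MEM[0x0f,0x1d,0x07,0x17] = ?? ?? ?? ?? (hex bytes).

MEM[0x0f,0x1d,0x07,0x17] = 93 93 93 b1

[0] 0x09->0x16 len=4 : ad 93 16 91
[1] 0x1a->0x12 len=6 : e8 30 71 8c 8d b1
[2] 0x0e->0x1c len=2 : 4a 2d
[3] 0x07->0x0f len=5 : 93 b3 ad 93 16
[4] 0x1b->0x13 len=2 : 30 4a
[5] 0x0e->0x19 len=8 : 4a 93 b3 ad 93 30 4a 8c
query mem[0x0f]=0x93, mem[0x1d]=0x93, mem[0x07]=0x93, mem[0x17]=0xb1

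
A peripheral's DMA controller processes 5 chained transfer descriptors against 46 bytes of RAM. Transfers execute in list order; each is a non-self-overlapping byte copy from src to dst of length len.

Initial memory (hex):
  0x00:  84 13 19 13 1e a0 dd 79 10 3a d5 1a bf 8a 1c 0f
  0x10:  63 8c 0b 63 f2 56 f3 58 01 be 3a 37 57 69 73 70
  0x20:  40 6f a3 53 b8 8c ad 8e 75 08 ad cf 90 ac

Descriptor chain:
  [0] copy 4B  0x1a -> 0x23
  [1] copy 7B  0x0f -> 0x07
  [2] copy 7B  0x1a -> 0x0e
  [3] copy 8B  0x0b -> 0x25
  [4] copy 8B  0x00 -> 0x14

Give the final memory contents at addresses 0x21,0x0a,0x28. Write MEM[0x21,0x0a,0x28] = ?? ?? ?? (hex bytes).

MEM[0x21,0x0a,0x28] = 6f 0b 3a

D0: mem[0x23..0x26] <- [3a 37 57 69]
D1: mem[0x07..0x0d] <- [0f 63 8c 0b 63 f2 56]
D2: mem[0x0e..0x14] <- [3a 37 57 69 73 70 40]
D3: mem[0x25..0x2c] <- [63 f2 56 3a 37 57 69 73]
D4: mem[0x14..0x1b] <- [84 13 19 13 1e a0 dd 0f]
query mem[0x21]=0x6f, mem[0x0a]=0x0b, mem[0x28]=0x3a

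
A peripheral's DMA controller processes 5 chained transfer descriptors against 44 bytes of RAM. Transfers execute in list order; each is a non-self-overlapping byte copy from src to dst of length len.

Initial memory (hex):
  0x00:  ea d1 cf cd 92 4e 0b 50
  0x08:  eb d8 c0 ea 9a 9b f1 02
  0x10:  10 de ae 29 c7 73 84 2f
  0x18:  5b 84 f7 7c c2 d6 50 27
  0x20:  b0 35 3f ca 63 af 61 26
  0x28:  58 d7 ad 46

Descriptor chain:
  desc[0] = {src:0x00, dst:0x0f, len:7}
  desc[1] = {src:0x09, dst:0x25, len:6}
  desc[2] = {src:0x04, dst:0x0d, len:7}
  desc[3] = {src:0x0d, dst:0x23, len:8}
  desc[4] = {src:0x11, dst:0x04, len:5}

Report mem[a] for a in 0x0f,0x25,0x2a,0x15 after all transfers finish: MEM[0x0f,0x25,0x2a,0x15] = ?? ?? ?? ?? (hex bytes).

  after D0: wrote 7B at 0x0f = ead1cfcd924e0b
  after D1: wrote 6B at 0x25 = d8c0ea9a9bf1
  after D2: wrote 7B at 0x0d = 924e0b50ebd8c0
  after D3: wrote 8B at 0x23 = 924e0b50ebd8c04e
  after D4: wrote 5B at 0x04 = ebd8c04e0b
query mem[0x0f]=0x0b, mem[0x25]=0x0b, mem[0x2a]=0x4e, mem[0x15]=0x0b

MEM[0x0f,0x25,0x2a,0x15] = 0b 0b 4e 0b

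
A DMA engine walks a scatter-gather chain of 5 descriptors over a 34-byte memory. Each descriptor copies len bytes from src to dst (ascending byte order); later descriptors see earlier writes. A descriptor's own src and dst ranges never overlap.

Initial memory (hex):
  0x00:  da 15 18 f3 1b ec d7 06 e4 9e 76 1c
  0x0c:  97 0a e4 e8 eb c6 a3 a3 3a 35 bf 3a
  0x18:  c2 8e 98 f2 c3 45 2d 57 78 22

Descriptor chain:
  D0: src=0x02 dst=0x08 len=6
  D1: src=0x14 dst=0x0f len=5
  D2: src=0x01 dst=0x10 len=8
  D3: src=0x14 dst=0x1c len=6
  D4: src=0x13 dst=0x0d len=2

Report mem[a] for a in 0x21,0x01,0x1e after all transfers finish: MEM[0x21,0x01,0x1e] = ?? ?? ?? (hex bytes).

MEM[0x21,0x01,0x1e] = 8e 15 06

  after D0: wrote 6B at 0x08 = 18f31becd706
  after D1: wrote 5B at 0x0f = 3a35bf3ac2
  after D2: wrote 8B at 0x10 = 1518f31becd70618
  after D3: wrote 6B at 0x1c = ecd70618c28e
  after D4: wrote 2B at 0x0d = 1bec
query mem[0x21]=0x8e, mem[0x01]=0x15, mem[0x1e]=0x06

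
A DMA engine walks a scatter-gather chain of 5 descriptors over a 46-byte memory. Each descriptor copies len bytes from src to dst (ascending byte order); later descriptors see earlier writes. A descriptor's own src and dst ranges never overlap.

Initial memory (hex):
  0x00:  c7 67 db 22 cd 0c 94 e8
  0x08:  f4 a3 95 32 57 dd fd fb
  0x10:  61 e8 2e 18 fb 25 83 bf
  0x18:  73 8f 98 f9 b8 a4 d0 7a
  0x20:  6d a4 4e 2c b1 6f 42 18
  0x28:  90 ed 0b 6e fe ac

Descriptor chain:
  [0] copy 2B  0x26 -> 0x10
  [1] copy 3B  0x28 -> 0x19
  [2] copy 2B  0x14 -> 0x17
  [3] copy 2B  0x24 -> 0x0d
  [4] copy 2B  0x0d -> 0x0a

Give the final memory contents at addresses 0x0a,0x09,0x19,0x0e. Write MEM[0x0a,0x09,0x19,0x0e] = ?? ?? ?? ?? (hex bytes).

D0: mem[0x10..0x11] <- [42 18]
D1: mem[0x19..0x1b] <- [90 ed 0b]
D2: mem[0x17..0x18] <- [fb 25]
D3: mem[0x0d..0x0e] <- [b1 6f]
D4: mem[0x0a..0x0b] <- [b1 6f]
query mem[0x0a]=0xb1, mem[0x09]=0xa3, mem[0x19]=0x90, mem[0x0e]=0x6f

MEM[0x0a,0x09,0x19,0x0e] = b1 a3 90 6f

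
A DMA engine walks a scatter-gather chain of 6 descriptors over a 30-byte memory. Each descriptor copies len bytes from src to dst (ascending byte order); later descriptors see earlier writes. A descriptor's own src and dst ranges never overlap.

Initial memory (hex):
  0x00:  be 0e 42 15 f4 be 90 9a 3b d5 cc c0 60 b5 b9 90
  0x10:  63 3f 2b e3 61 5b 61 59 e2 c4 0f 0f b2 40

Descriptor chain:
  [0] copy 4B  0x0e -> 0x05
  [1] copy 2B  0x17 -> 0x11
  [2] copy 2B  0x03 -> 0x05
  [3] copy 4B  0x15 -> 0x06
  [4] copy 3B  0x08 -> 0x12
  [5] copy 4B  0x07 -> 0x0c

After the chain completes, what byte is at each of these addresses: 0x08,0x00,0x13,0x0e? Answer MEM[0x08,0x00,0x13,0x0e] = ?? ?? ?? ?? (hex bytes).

MEM[0x08,0x00,0x13,0x0e] = 59 be e2 e2

D0: mem[0x05..0x08] <- [b9 90 63 3f]
D1: mem[0x11..0x12] <- [59 e2]
D2: mem[0x05..0x06] <- [15 f4]
D3: mem[0x06..0x09] <- [5b 61 59 e2]
D4: mem[0x12..0x14] <- [59 e2 cc]
D5: mem[0x0c..0x0f] <- [61 59 e2 cc]
query mem[0x08]=0x59, mem[0x00]=0xbe, mem[0x13]=0xe2, mem[0x0e]=0xe2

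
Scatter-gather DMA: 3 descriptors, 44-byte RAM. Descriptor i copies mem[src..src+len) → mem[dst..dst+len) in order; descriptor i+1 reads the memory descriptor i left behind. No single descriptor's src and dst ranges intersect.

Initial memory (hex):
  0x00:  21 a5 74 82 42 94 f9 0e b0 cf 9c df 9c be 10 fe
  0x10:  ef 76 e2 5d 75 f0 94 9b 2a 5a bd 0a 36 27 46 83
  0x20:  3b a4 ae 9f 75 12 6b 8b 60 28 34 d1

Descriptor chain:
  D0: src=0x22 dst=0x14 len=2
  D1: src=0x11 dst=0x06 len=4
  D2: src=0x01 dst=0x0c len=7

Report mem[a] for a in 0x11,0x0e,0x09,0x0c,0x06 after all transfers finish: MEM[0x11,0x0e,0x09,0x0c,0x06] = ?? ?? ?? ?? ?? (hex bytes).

  after D0: wrote 2B at 0x14 = ae9f
  after D1: wrote 4B at 0x06 = 76e25dae
  after D2: wrote 7B at 0x0c = a57482429476e2
query mem[0x11]=0x76, mem[0x0e]=0x82, mem[0x09]=0xae, mem[0x0c]=0xa5, mem[0x06]=0x76

MEM[0x11,0x0e,0x09,0x0c,0x06] = 76 82 ae a5 76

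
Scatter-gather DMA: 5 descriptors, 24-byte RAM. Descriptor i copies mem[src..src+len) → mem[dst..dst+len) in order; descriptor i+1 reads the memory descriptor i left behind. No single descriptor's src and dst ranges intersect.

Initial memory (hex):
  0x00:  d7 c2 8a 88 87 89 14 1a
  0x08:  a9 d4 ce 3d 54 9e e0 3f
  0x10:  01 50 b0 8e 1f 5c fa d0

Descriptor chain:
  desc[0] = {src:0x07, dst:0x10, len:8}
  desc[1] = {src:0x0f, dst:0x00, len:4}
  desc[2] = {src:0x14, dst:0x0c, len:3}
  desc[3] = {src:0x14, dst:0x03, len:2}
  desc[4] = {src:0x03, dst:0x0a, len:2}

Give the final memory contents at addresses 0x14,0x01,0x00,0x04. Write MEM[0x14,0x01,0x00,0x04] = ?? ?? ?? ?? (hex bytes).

  after D0: wrote 8B at 0x10 = 1aa9d4ce3d549ee0
  after D1: wrote 4B at 0x00 = 3f1aa9d4
  after D2: wrote 3B at 0x0c = 3d549e
  after D3: wrote 2B at 0x03 = 3d54
  after D4: wrote 2B at 0x0a = 3d54
query mem[0x14]=0x3d, mem[0x01]=0x1a, mem[0x00]=0x3f, mem[0x04]=0x54

MEM[0x14,0x01,0x00,0x04] = 3d 1a 3f 54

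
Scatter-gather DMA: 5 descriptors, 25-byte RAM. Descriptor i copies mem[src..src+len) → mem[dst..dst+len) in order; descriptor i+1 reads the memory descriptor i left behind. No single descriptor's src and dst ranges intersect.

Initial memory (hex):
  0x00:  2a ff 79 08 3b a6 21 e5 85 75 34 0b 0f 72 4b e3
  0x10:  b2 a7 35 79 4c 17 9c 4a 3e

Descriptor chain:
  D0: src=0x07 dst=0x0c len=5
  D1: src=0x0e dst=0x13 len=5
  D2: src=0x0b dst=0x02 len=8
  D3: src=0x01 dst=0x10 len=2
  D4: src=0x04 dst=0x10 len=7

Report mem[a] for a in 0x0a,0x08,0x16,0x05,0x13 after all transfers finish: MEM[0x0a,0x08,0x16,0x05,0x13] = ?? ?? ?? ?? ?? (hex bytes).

[0] 0x07->0x0c len=5 : e5 85 75 34 0b
[1] 0x0e->0x13 len=5 : 75 34 0b a7 35
[2] 0x0b->0x02 len=8 : 0b e5 85 75 34 0b a7 35
[3] 0x01->0x10 len=2 : ff 0b
[4] 0x04->0x10 len=7 : 85 75 34 0b a7 35 34
query mem[0x0a]=0x34, mem[0x08]=0xa7, mem[0x16]=0x34, mem[0x05]=0x75, mem[0x13]=0x0b

MEM[0x0a,0x08,0x16,0x05,0x13] = 34 a7 34 75 0b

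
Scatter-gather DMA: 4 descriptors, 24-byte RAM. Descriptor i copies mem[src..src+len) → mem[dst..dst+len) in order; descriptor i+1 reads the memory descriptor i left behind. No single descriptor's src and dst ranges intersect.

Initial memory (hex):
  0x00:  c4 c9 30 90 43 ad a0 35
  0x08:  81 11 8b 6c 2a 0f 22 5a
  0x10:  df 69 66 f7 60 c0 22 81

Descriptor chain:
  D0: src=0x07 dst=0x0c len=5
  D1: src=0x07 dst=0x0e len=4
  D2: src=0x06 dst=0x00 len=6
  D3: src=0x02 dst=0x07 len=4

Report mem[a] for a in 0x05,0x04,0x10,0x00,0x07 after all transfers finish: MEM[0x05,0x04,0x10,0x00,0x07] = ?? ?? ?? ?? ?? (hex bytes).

#0 dst[0x0c+5] := {0x35,0x81,0x11,0x8b,0x6c}
#1 dst[0x0e+4] := {0x35,0x81,0x11,0x8b}
#2 dst[0x00+6] := {0xa0,0x35,0x81,0x11,0x8b,0x6c}
#3 dst[0x07+4] := {0x81,0x11,0x8b,0x6c}
query mem[0x05]=0x6c, mem[0x04]=0x8b, mem[0x10]=0x11, mem[0x00]=0xa0, mem[0x07]=0x81

MEM[0x05,0x04,0x10,0x00,0x07] = 6c 8b 11 a0 81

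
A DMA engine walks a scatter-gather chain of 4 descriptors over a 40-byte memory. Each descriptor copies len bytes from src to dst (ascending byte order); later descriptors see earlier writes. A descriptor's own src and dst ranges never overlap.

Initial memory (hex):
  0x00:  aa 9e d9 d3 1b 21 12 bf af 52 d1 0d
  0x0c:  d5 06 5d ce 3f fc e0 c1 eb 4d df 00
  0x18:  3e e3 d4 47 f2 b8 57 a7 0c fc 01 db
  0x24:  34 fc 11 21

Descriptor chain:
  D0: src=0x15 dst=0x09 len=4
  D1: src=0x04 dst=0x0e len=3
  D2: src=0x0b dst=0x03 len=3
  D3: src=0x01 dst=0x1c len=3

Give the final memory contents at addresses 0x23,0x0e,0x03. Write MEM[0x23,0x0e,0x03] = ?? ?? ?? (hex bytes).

MEM[0x23,0x0e,0x03] = db 1b 00

  after D0: wrote 4B at 0x09 = 4ddf003e
  after D1: wrote 3B at 0x0e = 1b2112
  after D2: wrote 3B at 0x03 = 003e06
  after D3: wrote 3B at 0x1c = 9ed900
query mem[0x23]=0xdb, mem[0x0e]=0x1b, mem[0x03]=0x00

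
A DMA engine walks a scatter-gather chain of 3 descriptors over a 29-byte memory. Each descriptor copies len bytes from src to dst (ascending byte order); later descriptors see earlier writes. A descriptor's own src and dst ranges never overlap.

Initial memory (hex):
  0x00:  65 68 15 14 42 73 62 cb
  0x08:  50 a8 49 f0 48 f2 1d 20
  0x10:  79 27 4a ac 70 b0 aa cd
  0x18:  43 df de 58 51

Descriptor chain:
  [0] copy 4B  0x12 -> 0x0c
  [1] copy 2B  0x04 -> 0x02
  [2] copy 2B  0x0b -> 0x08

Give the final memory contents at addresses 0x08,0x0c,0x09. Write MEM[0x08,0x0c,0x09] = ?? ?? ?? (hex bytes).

#0 dst[0x0c+4] := {0x4a,0xac,0x70,0xb0}
#1 dst[0x02+2] := {0x42,0x73}
#2 dst[0x08+2] := {0xf0,0x4a}
query mem[0x08]=0xf0, mem[0x0c]=0x4a, mem[0x09]=0x4a

MEM[0x08,0x0c,0x09] = f0 4a 4a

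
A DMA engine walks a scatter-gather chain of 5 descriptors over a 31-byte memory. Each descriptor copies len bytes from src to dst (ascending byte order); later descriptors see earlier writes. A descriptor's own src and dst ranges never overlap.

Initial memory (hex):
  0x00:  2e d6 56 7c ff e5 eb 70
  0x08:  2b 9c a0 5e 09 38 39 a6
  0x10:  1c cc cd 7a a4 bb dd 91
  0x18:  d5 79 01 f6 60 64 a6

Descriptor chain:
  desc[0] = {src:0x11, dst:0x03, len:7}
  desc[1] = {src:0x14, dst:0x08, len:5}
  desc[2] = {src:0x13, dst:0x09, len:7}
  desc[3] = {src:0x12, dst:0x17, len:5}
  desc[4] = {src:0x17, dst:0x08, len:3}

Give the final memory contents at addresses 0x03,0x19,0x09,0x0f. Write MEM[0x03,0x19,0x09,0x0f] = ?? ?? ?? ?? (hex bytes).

  after D0: wrote 7B at 0x03 = cccd7aa4bbdd91
  after D1: wrote 5B at 0x08 = a4bbdd91d5
  after D2: wrote 7B at 0x09 = 7aa4bbdd91d579
  after D3: wrote 5B at 0x17 = cd7aa4bbdd
  after D4: wrote 3B at 0x08 = cd7aa4
query mem[0x03]=0xcc, mem[0x19]=0xa4, mem[0x09]=0x7a, mem[0x0f]=0x79

MEM[0x03,0x19,0x09,0x0f] = cc a4 7a 79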